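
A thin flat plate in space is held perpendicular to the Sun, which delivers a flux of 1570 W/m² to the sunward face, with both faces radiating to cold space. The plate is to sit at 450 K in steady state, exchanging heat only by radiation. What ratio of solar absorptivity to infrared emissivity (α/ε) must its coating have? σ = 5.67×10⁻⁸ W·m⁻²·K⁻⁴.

Balance: αS·A = εσ·2A·T⁴ ⇒ α/ε = 2σT⁴/S.
α/ε = 2·5.67×10⁻⁸·(450)⁴/1570 = 2·5.67×10⁻⁸·4.101×10¹⁰/1570.

α/ε ≈ 2.96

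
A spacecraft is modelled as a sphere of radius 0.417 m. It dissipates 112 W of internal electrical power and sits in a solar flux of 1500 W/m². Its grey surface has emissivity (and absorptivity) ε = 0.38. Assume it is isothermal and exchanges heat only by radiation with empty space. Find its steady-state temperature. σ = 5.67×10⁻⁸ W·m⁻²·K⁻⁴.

At steady state, absorbed solar power + internal power = radiated power.
Absorbed: α·S·A_cross = 0.38·1500·0.5463 = 311.4 W (cross-section πr²).
Total input = 311.4 + 112 = 423.4 W.
Radiated: εσ·A_surf·T⁴ with A_surf = 4πr² = 2.185 m².
T⁴ = 423.4/(0.38·5.67×10⁻⁸·2.185) = 8.993×10⁹ K⁴.

T ≈ 308 K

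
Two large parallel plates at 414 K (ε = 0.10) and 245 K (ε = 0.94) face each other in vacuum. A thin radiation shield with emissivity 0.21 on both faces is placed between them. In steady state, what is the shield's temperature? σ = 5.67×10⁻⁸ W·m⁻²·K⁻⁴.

T_s ≈ 319 K

In steady state the net flux on the hot side equals that on the cold side.
σ(T₁⁴−T_s⁴)/D₁ = σ(T_s⁴−T₂⁴)/D₂, with D₁ = 1/ε₁+1/ε_s−1 = 13.76, D₂ = 1/ε_s+1/ε₂−1 = 4.826.
Solve for T_s⁴: T_s⁴ = (D₂·T₁⁴ + D₁·T₂⁴)/(D₁+D₂) = 1.029×10¹⁰ K⁴.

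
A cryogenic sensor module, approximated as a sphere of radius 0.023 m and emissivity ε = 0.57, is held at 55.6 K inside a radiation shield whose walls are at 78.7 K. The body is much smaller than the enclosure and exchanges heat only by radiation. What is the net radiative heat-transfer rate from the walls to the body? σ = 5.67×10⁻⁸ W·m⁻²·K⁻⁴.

For a small grey body in a large enclosure: P_net = εσA(T_body⁴ − T_wall⁴).
A = 4πr² = 0.006648 m²; T_body⁴ − T_wall⁴ = 9.557×10⁶ − 3.836×10⁷ = -2.881×10⁷ K⁴.
|P_net| = 0.57·5.67×10⁻⁸·0.006648·2.881×10⁷.

P_net ≈ 0.00619 W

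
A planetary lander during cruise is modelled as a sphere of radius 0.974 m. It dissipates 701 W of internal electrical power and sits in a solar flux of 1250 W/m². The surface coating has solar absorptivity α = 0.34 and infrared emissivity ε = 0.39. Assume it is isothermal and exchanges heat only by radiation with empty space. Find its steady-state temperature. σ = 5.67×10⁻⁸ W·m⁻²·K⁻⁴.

At steady state, absorbed solar power + internal power = radiated power.
Absorbed: α·S·A_cross = 0.34·1250·2.980 = 1267 W (cross-section πr²).
Total input = 1267 + 701 = 1968 W.
Radiated: εσ·A_surf·T⁴ with A_surf = 4πr² = 11.92 m².
T⁴ = 1968/(0.39·5.67×10⁻⁸·11.92) = 7.464×10⁹ K⁴.

T ≈ 294 K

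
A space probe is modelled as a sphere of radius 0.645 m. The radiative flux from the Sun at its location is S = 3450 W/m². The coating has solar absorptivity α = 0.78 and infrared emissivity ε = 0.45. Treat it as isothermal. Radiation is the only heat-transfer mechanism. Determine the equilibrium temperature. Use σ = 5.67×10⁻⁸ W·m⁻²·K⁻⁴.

At equilibrium, absorbed power = emitted power.
Absorbing cross-section = πr² = 1.307 m²; emitting surface = 4πr² = 5.228 m² (ratio 4).
αS·A_cross = εσ·A_surf·T⁴  ⇒  T⁴ = αS/(ε·4σ).
T⁴ = 0.780·3450/(0.45·4·5.67×10⁻⁸) = 2.637×10¹⁰ K⁴.
T = (2.637×10¹⁰)^(1/4).

T ≈ 403 K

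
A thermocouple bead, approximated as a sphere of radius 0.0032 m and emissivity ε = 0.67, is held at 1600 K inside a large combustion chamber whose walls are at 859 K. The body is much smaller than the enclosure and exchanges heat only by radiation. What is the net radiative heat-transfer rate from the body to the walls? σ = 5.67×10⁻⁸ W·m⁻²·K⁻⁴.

P_net ≈ 29.4 W

For a small grey body in a large enclosure: P_net = εσA(T_body⁴ − T_wall⁴).
A = 4πr² = 1.287×10⁻⁴ m²; T_body⁴ − T_wall⁴ = 6.554×10¹² − 5.445×10¹¹ = 6.009×10¹² K⁴.
|P_net| = 0.67·5.67×10⁻⁸·1.287×10⁻⁴·6.009×10¹².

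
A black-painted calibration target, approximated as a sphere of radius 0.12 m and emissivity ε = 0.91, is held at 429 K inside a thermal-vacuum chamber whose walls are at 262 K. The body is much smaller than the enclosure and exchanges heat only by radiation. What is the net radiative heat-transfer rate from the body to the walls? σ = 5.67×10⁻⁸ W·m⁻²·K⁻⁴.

For a small grey body in a large enclosure: P_net = εσA(T_body⁴ − T_wall⁴).
A = 4πr² = 0.1810 m²; T_body⁴ − T_wall⁴ = 3.387×10¹⁰ − 4.712×10⁹ = 2.916×10¹⁰ K⁴.
|P_net| = 0.91·5.67×10⁻⁸·0.1810·2.916×10¹⁰.

P_net ≈ 272 W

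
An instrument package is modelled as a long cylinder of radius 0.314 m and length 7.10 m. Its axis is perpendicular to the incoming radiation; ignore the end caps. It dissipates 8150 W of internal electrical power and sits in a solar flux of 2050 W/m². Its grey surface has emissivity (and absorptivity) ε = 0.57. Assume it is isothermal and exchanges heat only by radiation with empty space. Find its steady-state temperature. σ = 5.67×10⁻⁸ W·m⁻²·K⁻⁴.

At steady state, absorbed solar power + internal power = radiated power.
Absorbed: α·S·A_cross = 0.57·2050·4.459 = 5210 W (cross-section 2rL).
Total input = 5210 + 8150 = 13360 W.
Radiated: εσ·A_surf·T⁴ with A_surf = 2πrL = 14.01 m².
T⁴ = 13360/(0.57·5.67×10⁻⁸·14.01) = 2.951×10¹⁰ K⁴.

T ≈ 414 K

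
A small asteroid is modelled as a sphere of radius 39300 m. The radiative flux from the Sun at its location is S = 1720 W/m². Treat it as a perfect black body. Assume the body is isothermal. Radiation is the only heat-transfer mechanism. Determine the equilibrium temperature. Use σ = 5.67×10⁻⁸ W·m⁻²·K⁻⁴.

At equilibrium, absorbed power = emitted power.
Absorbing cross-section = πr² = 4.852×10⁹ m²; emitting surface = 4πr² = 1.941×10¹⁰ m² (ratio 4).
S·A_cross = εσ·A_surf·T⁴  ⇒  T⁴ = S/(4σ).
T⁴ = 1.00·1720/(4·5.67×10⁻⁸) = 7.584×10⁹ K⁴.
T = (7.584×10⁹)^(1/4).

T ≈ 295 K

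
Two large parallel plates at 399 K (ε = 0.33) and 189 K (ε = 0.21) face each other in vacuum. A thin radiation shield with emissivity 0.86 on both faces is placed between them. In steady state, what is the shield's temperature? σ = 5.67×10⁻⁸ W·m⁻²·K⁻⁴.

T_s ≈ 355 K

In steady state the net flux on the hot side equals that on the cold side.
σ(T₁⁴−T_s⁴)/D₁ = σ(T_s⁴−T₂⁴)/D₂, with D₁ = 1/ε₁+1/ε_s−1 = 3.193, D₂ = 1/ε_s+1/ε₂−1 = 4.925.
Solve for T_s⁴: T_s⁴ = (D₂·T₁⁴ + D₁·T₂⁴)/(D₁+D₂) = 1.588×10¹⁰ K⁴.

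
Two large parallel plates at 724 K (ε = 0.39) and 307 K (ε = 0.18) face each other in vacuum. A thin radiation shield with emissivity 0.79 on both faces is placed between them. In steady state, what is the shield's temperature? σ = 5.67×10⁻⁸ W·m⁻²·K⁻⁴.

T_s ≈ 658 K

In steady state the net flux on the hot side equals that on the cold side.
σ(T₁⁴−T_s⁴)/D₁ = σ(T_s⁴−T₂⁴)/D₂, with D₁ = 1/ε₁+1/ε_s−1 = 2.830, D₂ = 1/ε_s+1/ε₂−1 = 5.821.
Solve for T_s⁴: T_s⁴ = (D₂·T₁⁴ + D₁·T₂⁴)/(D₁+D₂) = 1.878×10¹¹ K⁴.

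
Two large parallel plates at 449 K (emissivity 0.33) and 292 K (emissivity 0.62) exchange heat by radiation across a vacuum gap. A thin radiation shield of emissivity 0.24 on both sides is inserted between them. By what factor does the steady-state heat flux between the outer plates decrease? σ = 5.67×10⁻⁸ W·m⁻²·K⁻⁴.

factor ≈ 3.01

Without shield: q₀ = σΔ(T⁴)/(1/ε₁+1/ε₂−1) with denominator 3.643.
With shield the two gaps are in series; the resistances add: (1/ε₁+1/ε_s−1)+(1/ε_s+1/ε₂−1) = 6.197+4.780 = 10.98.
Heat-flux ratio q₀/q = 10.98/3.643.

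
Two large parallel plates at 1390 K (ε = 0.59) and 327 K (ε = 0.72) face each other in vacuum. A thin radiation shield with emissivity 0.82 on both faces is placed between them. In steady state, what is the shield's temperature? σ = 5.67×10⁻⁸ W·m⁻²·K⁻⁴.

In steady state the net flux on the hot side equals that on the cold side.
σ(T₁⁴−T_s⁴)/D₁ = σ(T_s⁴−T₂⁴)/D₂, with D₁ = 1/ε₁+1/ε_s−1 = 1.914, D₂ = 1/ε_s+1/ε₂−1 = 1.608.
Solve for T_s⁴: T_s⁴ = (D₂·T₁⁴ + D₁·T₂⁴)/(D₁+D₂) = 1.711×10¹² K⁴.

T_s ≈ 1140 K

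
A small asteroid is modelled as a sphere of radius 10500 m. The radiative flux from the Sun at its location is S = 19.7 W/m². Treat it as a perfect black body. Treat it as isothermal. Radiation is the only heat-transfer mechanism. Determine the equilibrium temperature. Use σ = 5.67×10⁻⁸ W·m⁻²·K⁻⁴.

T ≈ 96.5 K

At equilibrium, absorbed power = emitted power.
Absorbing cross-section = πr² = 3.464×10⁸ m²; emitting surface = 4πr² = 1.385×10⁹ m² (ratio 4).
S·A_cross = εσ·A_surf·T⁴  ⇒  T⁴ = S/(4σ).
T⁴ = 1.00·19.7/(4·5.67×10⁻⁸) = 8.686×10⁷ K⁴.
T = (8.686×10⁷)^(1/4).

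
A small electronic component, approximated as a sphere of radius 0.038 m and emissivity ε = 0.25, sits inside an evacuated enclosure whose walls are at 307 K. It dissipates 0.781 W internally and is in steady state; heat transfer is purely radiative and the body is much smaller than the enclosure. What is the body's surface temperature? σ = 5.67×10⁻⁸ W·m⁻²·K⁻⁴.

T ≈ 330 K

For a small grey body in a large enclosure, net radiated power = εσA(T⁴ − T_w⁴).
Steady state: P = εσA(T⁴ − T_w⁴) with A = 4πr² = 0.01815 m².
T⁴ = P/(εσA) + T_w⁴ = 0.781/(0.25·5.67×10⁻⁸·0.01815) + (307)⁴
    = 3.036×10⁹ + 8.883×10⁹ = 1.192×10¹⁰ K⁴.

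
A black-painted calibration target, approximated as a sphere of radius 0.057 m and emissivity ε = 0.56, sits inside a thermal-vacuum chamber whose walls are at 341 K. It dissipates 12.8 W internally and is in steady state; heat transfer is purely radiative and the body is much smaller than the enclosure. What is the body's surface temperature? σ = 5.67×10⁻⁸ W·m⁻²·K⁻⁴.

T ≈ 391 K

For a small grey body in a large enclosure, net radiated power = εσA(T⁴ − T_w⁴).
Steady state: P = εσA(T⁴ − T_w⁴) with A = 4πr² = 0.04083 m².
T⁴ = P/(εσA) + T_w⁴ = 12.8/(0.56·5.67×10⁻⁸·0.04083) + (341)⁴
    = 9.874×10⁹ + 1.352×10¹⁰ = 2.339×10¹⁰ K⁴.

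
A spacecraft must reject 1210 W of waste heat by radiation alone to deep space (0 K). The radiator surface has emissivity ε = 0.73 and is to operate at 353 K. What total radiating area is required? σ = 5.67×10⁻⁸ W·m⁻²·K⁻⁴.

P = εσA T⁴ ⇒ A = P/(εσT⁴).
T⁴ = 1.553×10¹⁰ K⁴.
A = 1210/(0.73 × 5.67×10⁻⁸ × 1.553×10¹⁰).

A ≈ 1.88 m²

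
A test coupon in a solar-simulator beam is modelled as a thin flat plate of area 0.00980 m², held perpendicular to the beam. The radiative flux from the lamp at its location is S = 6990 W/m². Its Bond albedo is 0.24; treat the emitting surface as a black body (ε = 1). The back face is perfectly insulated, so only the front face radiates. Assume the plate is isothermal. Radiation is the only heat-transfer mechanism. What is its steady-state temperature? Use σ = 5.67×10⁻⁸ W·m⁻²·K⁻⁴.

T ≈ 553 K

At equilibrium, absorbed power = emitted power.
Absorbing cross-section = A = 0.009800 m²; emitting surface = A = 0.009800 m² (ratio 1).
(1−a)S·A_cross = εσ·A_surf·T⁴  ⇒  T⁴ = (1−a)S/(1σ).
T⁴ = 0.760·6990/(1·5.67×10⁻⁸) = 9.369×10¹⁰ K⁴.
T = (9.369×10¹⁰)^(1/4).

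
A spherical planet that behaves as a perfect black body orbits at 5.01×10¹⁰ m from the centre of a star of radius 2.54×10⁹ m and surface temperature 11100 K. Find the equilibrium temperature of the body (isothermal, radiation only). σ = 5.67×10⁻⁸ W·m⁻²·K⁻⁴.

T ≈ 1770 K

The star's surface emits σT_*⁴; at distance d the flux is S = σT_*⁴(R_*/d)².
S = 5.67×10⁻⁸·(11100)⁴·(2.54×10⁹/5.01×10¹⁰)² = 2.212×10⁶ W/m².
For an isothermal sphere T⁴ = (1−a)S/(4σ) = 9.755×10¹² K⁴.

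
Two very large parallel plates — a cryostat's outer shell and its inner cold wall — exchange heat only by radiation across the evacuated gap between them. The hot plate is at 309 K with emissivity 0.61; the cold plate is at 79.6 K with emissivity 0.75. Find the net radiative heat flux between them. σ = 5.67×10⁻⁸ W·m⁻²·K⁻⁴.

For two infinite grey parallel plates, q = σ(T₁⁴ − T₂⁴)/(1/ε₁ + 1/ε₂ − 1).
T₁⁴ − T₂⁴ = 9.117×10⁹ − 4.015×10⁷ = 9.076×10⁹ K⁴.
1/ε₁ + 1/ε₂ − 1 = 1.639 + 1.333 − 1 = 1.973.
q = 5.67×10⁻⁸ × 9.076×10⁹ / 1.973.

q ≈ 261 W/m²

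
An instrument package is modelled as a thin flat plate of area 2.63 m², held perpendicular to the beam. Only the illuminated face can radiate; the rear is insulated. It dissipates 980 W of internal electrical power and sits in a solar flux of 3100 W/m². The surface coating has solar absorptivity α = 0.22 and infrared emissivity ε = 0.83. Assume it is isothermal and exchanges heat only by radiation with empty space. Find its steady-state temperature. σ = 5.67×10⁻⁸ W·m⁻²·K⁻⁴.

At steady state, absorbed solar power + internal power = radiated power.
Absorbed: α·S·A_cross = 0.22·3100·2.630 = 1794 W (cross-section A).
Total input = 1794 + 980 = 2774 W.
Radiated: εσ·A_surf·T⁴ with A_surf = A = 2.630 m².
T⁴ = 2774/(0.83·5.67×10⁻⁸·2.630) = 2.241×10¹⁰ K⁴.

T ≈ 387 K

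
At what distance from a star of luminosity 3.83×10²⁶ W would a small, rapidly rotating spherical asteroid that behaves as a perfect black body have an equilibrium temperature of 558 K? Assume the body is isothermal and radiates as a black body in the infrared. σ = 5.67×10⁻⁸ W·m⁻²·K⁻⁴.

For an isothermal black-emitting sphere, (1−a)S·πr² = σ·4πr²·T⁴ ⇒ S = 4σT⁴/(1−a).
S = 4·5.67×10⁻⁸·(558)⁴/1.00 = 21990 W/m².
Flux falls as S = L/(4πd²), so d = √(L/(4πS)) = √(3.83×10²⁶/(4π·21990)).

d ≈ 3.72×10¹⁰ m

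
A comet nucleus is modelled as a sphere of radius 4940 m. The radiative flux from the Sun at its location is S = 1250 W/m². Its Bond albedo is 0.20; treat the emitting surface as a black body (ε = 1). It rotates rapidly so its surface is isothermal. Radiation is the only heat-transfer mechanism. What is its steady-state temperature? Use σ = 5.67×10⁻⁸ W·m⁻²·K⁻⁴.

At equilibrium, absorbed power = emitted power.
Absorbing cross-section = πr² = 7.667×10⁷ m²; emitting surface = 4πr² = 3.067×10⁸ m² (ratio 4).
(1−a)S·A_cross = εσ·A_surf·T⁴  ⇒  T⁴ = (1−a)S/(4σ).
T⁴ = 0.800·1250/(4·5.67×10⁻⁸) = 4.409×10⁹ K⁴.
T = (4.409×10⁹)^(1/4).

T ≈ 258 K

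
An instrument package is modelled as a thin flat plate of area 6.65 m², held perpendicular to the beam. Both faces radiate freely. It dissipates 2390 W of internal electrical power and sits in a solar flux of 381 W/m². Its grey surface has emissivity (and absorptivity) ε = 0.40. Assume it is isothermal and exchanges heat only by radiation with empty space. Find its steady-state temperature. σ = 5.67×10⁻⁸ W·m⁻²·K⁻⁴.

T ≈ 326 K

At steady state, absorbed solar power + internal power = radiated power.
Absorbed: α·S·A_cross = 0.40·381·6.650 = 1013 W (cross-section A).
Total input = 1013 + 2390 = 3403 W.
Radiated: εσ·A_surf·T⁴ with A_surf = 2A = 13.30 m².
T⁴ = 3403/(0.40·5.67×10⁻⁸·13.30) = 1.128×10¹⁰ K⁴.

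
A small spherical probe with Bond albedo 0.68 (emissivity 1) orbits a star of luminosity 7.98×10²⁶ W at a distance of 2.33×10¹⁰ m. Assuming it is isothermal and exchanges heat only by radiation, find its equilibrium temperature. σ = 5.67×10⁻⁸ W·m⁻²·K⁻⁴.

T ≈ 637 K

First find the stellar flux at distance d: S = L/(4πd²) = 7.98×10²⁶/(4π·(2.33×10¹⁰)²) = 1.170×10⁵ W/m².
For an isothermal sphere, absorbed (1−a)S·πr² = emitted σ·4πr²·T⁴, so T⁴ = (1−a)S/(4σ).
T⁴ = 0.320·1.170×10⁵/(4·5.67×10⁻⁸) = 1.650×10¹¹ K⁴.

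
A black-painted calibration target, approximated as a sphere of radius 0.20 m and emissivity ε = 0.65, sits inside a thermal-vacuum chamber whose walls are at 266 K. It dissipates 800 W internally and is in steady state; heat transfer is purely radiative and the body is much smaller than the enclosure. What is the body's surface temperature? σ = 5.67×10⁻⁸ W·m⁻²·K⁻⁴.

T ≈ 469 K

For a small grey body in a large enclosure, net radiated power = εσA(T⁴ − T_w⁴).
Steady state: P = εσA(T⁴ − T_w⁴) with A = 4πr² = 0.5027 m².
T⁴ = P/(εσA) + T_w⁴ = 800/(0.65·5.67×10⁻⁸·0.5027) + (266)⁴
    = 4.318×10¹⁰ + 5.006×10⁹ = 4.819×10¹⁰ K⁴.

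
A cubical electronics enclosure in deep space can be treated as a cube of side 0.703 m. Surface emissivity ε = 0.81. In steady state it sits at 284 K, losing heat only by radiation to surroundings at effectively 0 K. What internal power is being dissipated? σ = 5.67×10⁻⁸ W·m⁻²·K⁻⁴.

P ≈ 886 W

Steady state: P = εσA T⁴.
A = 6L² = 2.965 m²; T⁴ = (284)⁴ = 6.505×10⁹ K⁴.
P = 0.81 × 5.67×10⁻⁸ × 2.965 × 6.505×10⁹.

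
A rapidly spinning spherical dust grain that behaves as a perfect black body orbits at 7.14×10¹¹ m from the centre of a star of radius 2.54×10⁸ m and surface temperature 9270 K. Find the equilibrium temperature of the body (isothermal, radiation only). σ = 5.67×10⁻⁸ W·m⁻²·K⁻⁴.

T ≈ 124 K

The star's surface emits σT_*⁴; at distance d the flux is S = σT_*⁴(R_*/d)².
S = 5.67×10⁻⁸·(9270)⁴·(2.54×10⁸/7.14×10¹¹)² = 52.99 W/m².
For an isothermal sphere T⁴ = (1−a)S/(4σ) = 2.336×10⁸ K⁴.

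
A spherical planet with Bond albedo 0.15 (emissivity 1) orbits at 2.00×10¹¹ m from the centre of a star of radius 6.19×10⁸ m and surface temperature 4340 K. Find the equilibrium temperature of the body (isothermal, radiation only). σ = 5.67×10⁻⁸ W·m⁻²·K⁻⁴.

T ≈ 164 K

The star's surface emits σT_*⁴; at distance d the flux is S = σT_*⁴(R_*/d)².
S = 5.67×10⁻⁸·(4340)⁴·(6.19×10⁸/2.00×10¹¹)² = 192.7 W/m².
For an isothermal sphere T⁴ = (1−a)S/(4σ) = 7.222×10⁸ K⁴.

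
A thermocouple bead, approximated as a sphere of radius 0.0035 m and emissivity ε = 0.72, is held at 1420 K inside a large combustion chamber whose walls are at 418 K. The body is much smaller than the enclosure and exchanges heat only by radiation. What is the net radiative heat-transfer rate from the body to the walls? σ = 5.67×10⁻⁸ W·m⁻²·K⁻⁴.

P_net ≈ 25.4 W

For a small grey body in a large enclosure: P_net = εσA(T_body⁴ − T_wall⁴).
A = 4πr² = 1.539×10⁻⁴ m²; T_body⁴ − T_wall⁴ = 4.066×10¹² − 3.053×10¹⁰ = 4.035×10¹² K⁴.
|P_net| = 0.72·5.67×10⁻⁸·1.539×10⁻⁴·4.035×10¹².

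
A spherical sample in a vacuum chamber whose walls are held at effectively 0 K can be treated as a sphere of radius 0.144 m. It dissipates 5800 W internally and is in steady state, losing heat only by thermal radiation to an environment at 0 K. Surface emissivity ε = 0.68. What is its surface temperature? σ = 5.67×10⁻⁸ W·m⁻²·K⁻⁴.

T ≈ 872 K

Steady state: internal power = radiated power, P = εσA T⁴.
Radiating area A = 4πr² = 0.2606 m².
T⁴ = P/(εσA) = 5800/(0.68·5.67×10⁻⁸·0.2606) = 5.773×10¹¹ K⁴.
T = (5.773×10¹¹)^(1/4).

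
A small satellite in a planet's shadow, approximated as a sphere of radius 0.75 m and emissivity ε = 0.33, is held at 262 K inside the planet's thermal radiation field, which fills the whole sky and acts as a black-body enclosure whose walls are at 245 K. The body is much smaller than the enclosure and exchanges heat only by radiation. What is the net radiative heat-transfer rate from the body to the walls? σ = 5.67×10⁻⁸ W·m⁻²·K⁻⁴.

For a small grey body in a large enclosure: P_net = εσA(T_body⁴ − T_wall⁴).
A = 4πr² = 7.069 m²; T_body⁴ − T_wall⁴ = 4.712×10⁹ − 3.603×10⁹ = 1.109×10⁹ K⁴.
|P_net| = 0.33·5.67×10⁻⁸·7.069·1.109×10⁹.

P_net ≈ 147 W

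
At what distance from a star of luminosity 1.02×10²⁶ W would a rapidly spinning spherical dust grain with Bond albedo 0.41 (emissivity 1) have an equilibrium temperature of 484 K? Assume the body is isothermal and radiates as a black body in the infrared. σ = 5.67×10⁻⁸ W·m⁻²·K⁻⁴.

For an isothermal black-emitting sphere, (1−a)S·πr² = σ·4πr²·T⁴ ⇒ S = 4σT⁴/(1−a).
S = 4·5.67×10⁻⁸·(484)⁴/0.590 = 21090 W/m².
Flux falls as S = L/(4πd²), so d = √(L/(4πS)) = √(1.02×10²⁶/(4π·21090)).

d ≈ 1.96×10¹⁰ m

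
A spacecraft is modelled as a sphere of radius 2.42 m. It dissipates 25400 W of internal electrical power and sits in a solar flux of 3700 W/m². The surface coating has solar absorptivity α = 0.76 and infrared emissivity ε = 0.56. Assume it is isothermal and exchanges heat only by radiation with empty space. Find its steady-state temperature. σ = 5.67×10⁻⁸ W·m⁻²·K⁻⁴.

At steady state, absorbed solar power + internal power = radiated power.
Absorbed: α·S·A_cross = 0.76·3700·18.40 = 51740 W (cross-section πr²).
Total input = 51740 + 25400 = 77140 W.
Radiated: εσ·A_surf·T⁴ with A_surf = 4πr² = 73.59 m².
T⁴ = 77140/(0.56·5.67×10⁻⁸·73.59) = 3.301×10¹⁰ K⁴.

T ≈ 426 K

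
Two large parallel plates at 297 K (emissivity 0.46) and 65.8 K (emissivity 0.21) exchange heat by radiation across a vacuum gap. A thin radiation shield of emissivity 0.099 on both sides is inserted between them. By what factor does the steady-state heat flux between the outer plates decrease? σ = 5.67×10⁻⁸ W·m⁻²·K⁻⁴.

Without shield: q₀ = σΔ(T⁴)/(1/ε₁+1/ε₂−1) with denominator 5.936.
With shield the two gaps are in series; the resistances add: (1/ε₁+1/ε_s−1)+(1/ε_s+1/ε₂−1) = 11.27+13.86 = 25.14.
Heat-flux ratio q₀/q = 25.14/5.936.

factor ≈ 4.23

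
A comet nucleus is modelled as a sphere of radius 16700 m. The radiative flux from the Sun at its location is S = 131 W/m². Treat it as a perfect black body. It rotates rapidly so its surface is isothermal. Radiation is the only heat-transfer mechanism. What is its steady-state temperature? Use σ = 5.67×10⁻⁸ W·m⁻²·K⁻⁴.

T ≈ 155 K

At equilibrium, absorbed power = emitted power.
Absorbing cross-section = πr² = 8.762×10⁸ m²; emitting surface = 4πr² = 3.505×10⁹ m² (ratio 4).
S·A_cross = εσ·A_surf·T⁴  ⇒  T⁴ = S/(4σ).
T⁴ = 1.00·131/(4·5.67×10⁻⁸) = 5.776×10⁸ K⁴.
T = (5.776×10⁸)^(1/4).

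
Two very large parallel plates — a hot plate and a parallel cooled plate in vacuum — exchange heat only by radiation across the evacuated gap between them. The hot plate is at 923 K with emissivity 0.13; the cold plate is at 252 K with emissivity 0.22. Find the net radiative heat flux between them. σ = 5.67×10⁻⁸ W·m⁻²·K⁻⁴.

For two infinite grey parallel plates, q = σ(T₁⁴ − T₂⁴)/(1/ε₁ + 1/ε₂ − 1).
T₁⁴ − T₂⁴ = 7.258×10¹¹ − 4.033×10⁹ = 7.218×10¹¹ K⁴.
1/ε₁ + 1/ε₂ − 1 = 7.692 + 4.545 − 1 = 11.24.
q = 5.67×10⁻⁸ × 7.218×10¹¹ / 11.24.

q ≈ 3640 W/m²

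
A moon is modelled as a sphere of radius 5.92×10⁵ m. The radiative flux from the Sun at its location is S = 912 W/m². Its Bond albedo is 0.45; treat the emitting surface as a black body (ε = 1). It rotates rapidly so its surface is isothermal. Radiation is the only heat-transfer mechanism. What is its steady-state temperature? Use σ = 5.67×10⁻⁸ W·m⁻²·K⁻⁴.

T ≈ 217 K

At equilibrium, absorbed power = emitted power.
Absorbing cross-section = πr² = 1.101×10¹² m²; emitting surface = 4πr² = 4.404×10¹² m² (ratio 4).
(1−a)S·A_cross = εσ·A_surf·T⁴  ⇒  T⁴ = (1−a)S/(4σ).
T⁴ = 0.550·912/(4·5.67×10⁻⁸) = 2.212×10⁹ K⁴.
T = (2.212×10⁹)^(1/4).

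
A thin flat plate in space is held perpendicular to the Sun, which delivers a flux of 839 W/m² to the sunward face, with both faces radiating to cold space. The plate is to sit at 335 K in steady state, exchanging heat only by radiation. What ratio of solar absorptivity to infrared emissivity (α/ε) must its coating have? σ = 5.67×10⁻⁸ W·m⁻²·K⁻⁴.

α/ε ≈ 1.70

Balance: αS·A = εσ·2A·T⁴ ⇒ α/ε = 2σT⁴/S.
α/ε = 2·5.67×10⁻⁸·(335)⁴/839 = 2·5.67×10⁻⁸·1.259×10¹⁰/839.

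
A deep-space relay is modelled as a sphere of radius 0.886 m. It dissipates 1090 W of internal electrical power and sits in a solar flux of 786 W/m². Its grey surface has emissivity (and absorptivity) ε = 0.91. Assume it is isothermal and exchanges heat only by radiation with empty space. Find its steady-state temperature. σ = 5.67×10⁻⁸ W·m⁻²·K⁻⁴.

T ≈ 274 K

At steady state, absorbed solar power + internal power = radiated power.
Absorbed: α·S·A_cross = 0.91·786·2.466 = 1764 W (cross-section πr²).
Total input = 1764 + 1090 = 2854 W.
Radiated: εσ·A_surf·T⁴ with A_surf = 4πr² = 9.865 m².
T⁴ = 2854/(0.91·5.67×10⁻⁸·9.865) = 5.607×10⁹ K⁴.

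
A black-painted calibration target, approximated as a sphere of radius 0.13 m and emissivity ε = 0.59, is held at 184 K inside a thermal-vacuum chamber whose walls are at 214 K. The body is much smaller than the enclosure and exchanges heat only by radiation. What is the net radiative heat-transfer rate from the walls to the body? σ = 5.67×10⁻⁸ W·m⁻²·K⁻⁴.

For a small grey body in a large enclosure: P_net = εσA(T_body⁴ − T_wall⁴).
A = 4πr² = 0.2124 m²; T_body⁴ − T_wall⁴ = 1.146×10⁹ − 2.097×10⁹ = -9.510×10⁸ K⁴.
|P_net| = 0.59·5.67×10⁻⁸·0.2124·9.510×10⁸.

P_net ≈ 6.76 W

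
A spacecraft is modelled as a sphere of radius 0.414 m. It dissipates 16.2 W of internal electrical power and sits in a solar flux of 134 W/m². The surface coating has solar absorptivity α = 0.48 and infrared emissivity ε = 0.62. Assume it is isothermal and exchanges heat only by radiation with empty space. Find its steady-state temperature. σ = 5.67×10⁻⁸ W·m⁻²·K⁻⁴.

At steady state, absorbed solar power + internal power = radiated power.
Absorbed: α·S·A_cross = 0.48·134·0.5385 = 34.63 W (cross-section πr²).
Total input = 34.63 + 16.2 = 50.83 W.
Radiated: εσ·A_surf·T⁴ with A_surf = 4πr² = 2.154 m².
T⁴ = 50.83/(0.62·5.67×10⁻⁸·2.154) = 6.714×10⁸ K⁴.

T ≈ 161 K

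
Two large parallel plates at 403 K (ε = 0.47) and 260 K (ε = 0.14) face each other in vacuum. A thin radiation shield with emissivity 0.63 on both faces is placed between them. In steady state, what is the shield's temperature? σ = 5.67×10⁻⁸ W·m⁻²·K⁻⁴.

In steady state the net flux on the hot side equals that on the cold side.
σ(T₁⁴−T_s⁴)/D₁ = σ(T_s⁴−T₂⁴)/D₂, with D₁ = 1/ε₁+1/ε_s−1 = 2.715, D₂ = 1/ε_s+1/ε₂−1 = 7.730.
Solve for T_s⁴: T_s⁴ = (D₂·T₁⁴ + D₁·T₂⁴)/(D₁+D₂) = 2.071×10¹⁰ K⁴.

T_s ≈ 379 K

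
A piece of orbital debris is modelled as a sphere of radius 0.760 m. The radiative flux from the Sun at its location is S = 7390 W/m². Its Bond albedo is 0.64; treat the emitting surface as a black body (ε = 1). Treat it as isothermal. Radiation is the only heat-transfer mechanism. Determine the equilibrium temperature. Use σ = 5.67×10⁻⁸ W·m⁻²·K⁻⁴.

T ≈ 329 K

At equilibrium, absorbed power = emitted power.
Absorbing cross-section = πr² = 1.815 m²; emitting surface = 4πr² = 7.258 m² (ratio 4).
(1−a)S·A_cross = εσ·A_surf·T⁴  ⇒  T⁴ = (1−a)S/(4σ).
T⁴ = 0.360·7390/(4·5.67×10⁻⁸) = 1.173×10¹⁰ K⁴.
T = (1.173×10¹⁰)^(1/4).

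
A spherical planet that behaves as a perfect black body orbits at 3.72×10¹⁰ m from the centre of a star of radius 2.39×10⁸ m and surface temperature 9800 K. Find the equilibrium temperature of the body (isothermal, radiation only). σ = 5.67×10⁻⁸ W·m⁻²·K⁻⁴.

T ≈ 555 K

The star's surface emits σT_*⁴; at distance d the flux is S = σT_*⁴(R_*/d)².
S = 5.67×10⁻⁸·(9800)⁴·(2.39×10⁸/3.72×10¹⁰)² = 21590 W/m².
For an isothermal sphere T⁴ = (1−a)S/(4σ) = 9.518×10¹⁰ K⁴.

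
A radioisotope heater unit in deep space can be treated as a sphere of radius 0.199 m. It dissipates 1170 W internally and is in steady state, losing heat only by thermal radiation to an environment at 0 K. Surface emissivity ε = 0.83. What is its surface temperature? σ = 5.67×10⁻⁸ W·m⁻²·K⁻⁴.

Steady state: internal power = radiated power, P = εσA T⁴.
Radiating area A = 4πr² = 0.4976 m².
T⁴ = P/(εσA) = 1170/(0.83·5.67×10⁻⁸·0.4976) = 4.996×10¹⁰ K⁴.
T = (4.996×10¹⁰)^(1/4).

T ≈ 473 K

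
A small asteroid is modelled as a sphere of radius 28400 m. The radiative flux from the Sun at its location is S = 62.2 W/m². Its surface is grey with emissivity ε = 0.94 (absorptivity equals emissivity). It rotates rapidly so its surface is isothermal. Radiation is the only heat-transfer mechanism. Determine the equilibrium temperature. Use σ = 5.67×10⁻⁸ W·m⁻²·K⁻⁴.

At equilibrium, absorbed power = emitted power.
Absorbing cross-section = πr² = 2.534×10⁹ m²; emitting surface = 4πr² = 1.014×10¹⁰ m² (ratio 4).
εS·A_cross = εσ·A_surf·T⁴  ⇒  T⁴ = S/(4σ)   (ε cancels).
T⁴ = 62.2/(4·5.67×10⁻⁸) = 2.743×10⁸ K⁴.
T = (2.743×10⁸)^(1/4).

T ≈ 129 K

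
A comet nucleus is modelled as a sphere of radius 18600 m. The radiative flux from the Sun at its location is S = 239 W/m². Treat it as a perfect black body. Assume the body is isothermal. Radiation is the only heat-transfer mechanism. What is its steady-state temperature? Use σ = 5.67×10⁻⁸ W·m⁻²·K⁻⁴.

At equilibrium, absorbed power = emitted power.
Absorbing cross-section = πr² = 1.087×10⁹ m²; emitting surface = 4πr² = 4.347×10⁹ m² (ratio 4).
S·A_cross = εσ·A_surf·T⁴  ⇒  T⁴ = S/(4σ).
T⁴ = 1.00·239/(4·5.67×10⁻⁸) = 1.054×10⁹ K⁴.
T = (1.054×10⁹)^(1/4).

T ≈ 180 K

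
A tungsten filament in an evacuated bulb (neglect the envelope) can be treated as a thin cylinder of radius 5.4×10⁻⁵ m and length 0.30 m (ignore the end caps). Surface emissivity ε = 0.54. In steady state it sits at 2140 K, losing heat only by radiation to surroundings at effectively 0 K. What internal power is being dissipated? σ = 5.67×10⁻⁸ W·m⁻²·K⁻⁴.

P ≈ 65.4 W

Steady state: P = εσA T⁴.
A = 2πrL = 1.018×10⁻⁴ m²; T⁴ = (2140)⁴ = 2.097×10¹³ K⁴.
P = 0.54 × 5.67×10⁻⁸ × 1.018×10⁻⁴ × 2.097×10¹³.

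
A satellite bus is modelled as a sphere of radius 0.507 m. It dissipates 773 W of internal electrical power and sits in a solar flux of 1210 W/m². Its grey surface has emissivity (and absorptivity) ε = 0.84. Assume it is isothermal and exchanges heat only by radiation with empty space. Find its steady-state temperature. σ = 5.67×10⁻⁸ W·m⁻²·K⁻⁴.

At steady state, absorbed solar power + internal power = radiated power.
Absorbed: α·S·A_cross = 0.84·1210·0.8075 = 820.8 W (cross-section πr²).
Total input = 820.8 + 773 = 1594 W.
Radiated: εσ·A_surf·T⁴ with A_surf = 4πr² = 3.230 m².
T⁴ = 1594/(0.84·5.67×10⁻⁸·3.230) = 1.036×10¹⁰ K⁴.

T ≈ 319 K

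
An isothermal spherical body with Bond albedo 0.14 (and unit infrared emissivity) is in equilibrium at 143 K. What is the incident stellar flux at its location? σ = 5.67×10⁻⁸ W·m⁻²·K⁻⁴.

S ≈ 110 W/m²

(1−a)S·πr² = σ·4πr²·T⁴ ⇒ S = 4σT⁴/(1−a).
S = 4·5.67×10⁻⁸·4.182×10⁸/0.860.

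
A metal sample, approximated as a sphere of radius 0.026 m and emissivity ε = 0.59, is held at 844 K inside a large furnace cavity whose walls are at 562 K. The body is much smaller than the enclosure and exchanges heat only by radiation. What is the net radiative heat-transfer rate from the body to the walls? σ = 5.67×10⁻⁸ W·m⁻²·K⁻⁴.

For a small grey body in a large enclosure: P_net = εσA(T_body⁴ − T_wall⁴).
A = 4πr² = 0.008495 m²; T_body⁴ − T_wall⁴ = 5.074×10¹¹ − 9.976×10¹⁰ = 4.077×10¹¹ K⁴.
|P_net| = 0.59·5.67×10⁻⁸·0.008495·4.077×10¹¹.

P_net ≈ 116 W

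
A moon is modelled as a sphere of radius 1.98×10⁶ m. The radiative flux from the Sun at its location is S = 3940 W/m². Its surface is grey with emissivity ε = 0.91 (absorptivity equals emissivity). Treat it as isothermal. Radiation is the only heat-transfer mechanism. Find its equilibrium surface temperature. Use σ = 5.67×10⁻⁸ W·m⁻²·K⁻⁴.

T ≈ 363 K

At equilibrium, absorbed power = emitted power.
Absorbing cross-section = πr² = 1.232×10¹³ m²; emitting surface = 4πr² = 4.927×10¹³ m² (ratio 4).
εS·A_cross = εσ·A_surf·T⁴  ⇒  T⁴ = S/(4σ)   (ε cancels).
T⁴ = 3940/(4·5.67×10⁻⁸) = 1.737×10¹⁰ K⁴.
T = (1.737×10¹⁰)^(1/4).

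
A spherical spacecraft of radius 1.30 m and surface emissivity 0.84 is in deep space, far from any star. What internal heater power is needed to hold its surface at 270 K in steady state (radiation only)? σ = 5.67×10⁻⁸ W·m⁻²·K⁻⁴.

P ≈ 5380 W

P = εσ·4πr²·T⁴.
4πr² = 21.24 m²; T⁴ = 5.314×10⁹ K⁴.
P = 0.84·5.67×10⁻⁸·21.24·5.314×10⁹.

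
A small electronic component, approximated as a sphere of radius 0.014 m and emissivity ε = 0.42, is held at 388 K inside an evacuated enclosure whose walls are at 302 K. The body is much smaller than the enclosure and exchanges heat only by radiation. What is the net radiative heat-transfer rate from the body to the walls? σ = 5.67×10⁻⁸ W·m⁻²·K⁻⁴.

For a small grey body in a large enclosure: P_net = εσA(T_body⁴ − T_wall⁴).
A = 4πr² = 0.002463 m²; T_body⁴ − T_wall⁴ = 2.266×10¹⁰ − 8.318×10⁹ = 1.435×10¹⁰ K⁴.
|P_net| = 0.42·5.67×10⁻⁸·0.002463·1.435×10¹⁰.

P_net ≈ 0.841 W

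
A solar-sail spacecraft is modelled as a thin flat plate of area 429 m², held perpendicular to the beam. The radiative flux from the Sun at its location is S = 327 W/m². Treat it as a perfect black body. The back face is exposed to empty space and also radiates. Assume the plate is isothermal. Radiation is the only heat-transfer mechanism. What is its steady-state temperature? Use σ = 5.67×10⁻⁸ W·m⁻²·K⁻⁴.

At equilibrium, absorbed power = emitted power.
Absorbing cross-section = A = 429.0 m²; emitting surface = 2A = 858.0 m² (ratio 2).
S·A_cross = εσ·A_surf·T⁴  ⇒  T⁴ = S/(2σ).
T⁴ = 1.00·327/(2·5.67×10⁻⁸) = 2.884×10⁹ K⁴.
T = (2.884×10⁹)^(1/4).

T ≈ 232 K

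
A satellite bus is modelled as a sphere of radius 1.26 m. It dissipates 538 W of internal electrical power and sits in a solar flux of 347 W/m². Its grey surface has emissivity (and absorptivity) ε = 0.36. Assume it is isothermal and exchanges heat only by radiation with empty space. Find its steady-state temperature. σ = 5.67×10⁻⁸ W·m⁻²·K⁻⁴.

At steady state, absorbed solar power + internal power = radiated power.
Absorbed: α·S·A_cross = 0.36·347·4.988 = 623.1 W (cross-section πr²).
Total input = 623.1 + 538 = 1161 W.
Radiated: εσ·A_surf·T⁴ with A_surf = 4πr² = 19.95 m².
T⁴ = 1161/(0.36·5.67×10⁻⁸·19.95) = 2.851×10⁹ K⁴.

T ≈ 231 K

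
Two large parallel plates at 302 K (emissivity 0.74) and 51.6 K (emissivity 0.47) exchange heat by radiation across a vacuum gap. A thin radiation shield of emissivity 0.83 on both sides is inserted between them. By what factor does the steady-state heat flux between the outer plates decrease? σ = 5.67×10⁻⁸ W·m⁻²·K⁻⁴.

factor ≈ 1.57

Without shield: q₀ = σΔ(T⁴)/(1/ε₁+1/ε₂−1) with denominator 2.479.
With shield the two gaps are in series; the resistances add: (1/ε₁+1/ε_s−1)+(1/ε_s+1/ε₂−1) = 1.556+2.332 = 3.889.
Heat-flux ratio q₀/q = 3.889/2.479.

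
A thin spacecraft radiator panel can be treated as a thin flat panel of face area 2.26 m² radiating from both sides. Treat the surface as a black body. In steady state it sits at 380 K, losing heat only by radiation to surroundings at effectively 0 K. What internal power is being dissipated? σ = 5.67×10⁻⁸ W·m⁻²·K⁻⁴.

P ≈ 5340 W

Steady state: P = εσA T⁴.
A = 2·2.26 = 4.520 m²; T⁴ = (380)⁴ = 2.085×10¹⁰ K⁴.
P = 1.0 × 5.67×10⁻⁸ × 4.520 × 2.085×10¹⁰.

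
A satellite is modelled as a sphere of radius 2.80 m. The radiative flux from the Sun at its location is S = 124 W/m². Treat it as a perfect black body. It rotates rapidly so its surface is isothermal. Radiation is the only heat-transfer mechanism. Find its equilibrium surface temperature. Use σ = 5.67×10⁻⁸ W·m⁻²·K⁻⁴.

T ≈ 153 K

At equilibrium, absorbed power = emitted power.
Absorbing cross-section = πr² = 24.63 m²; emitting surface = 4πr² = 98.52 m² (ratio 4).
S·A_cross = εσ·A_surf·T⁴  ⇒  T⁴ = S/(4σ).
T⁴ = 1.00·124/(4·5.67×10⁻⁸) = 5.467×10⁸ K⁴.
T = (5.467×10⁸)^(1/4).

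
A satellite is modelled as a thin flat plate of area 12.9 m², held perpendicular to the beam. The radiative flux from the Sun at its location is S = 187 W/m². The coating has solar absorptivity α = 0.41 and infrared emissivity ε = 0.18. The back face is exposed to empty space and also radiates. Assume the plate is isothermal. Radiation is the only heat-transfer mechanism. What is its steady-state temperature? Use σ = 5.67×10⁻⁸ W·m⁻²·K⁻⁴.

At equilibrium, absorbed power = emitted power.
Absorbing cross-section = A = 12.90 m²; emitting surface = 2A = 25.80 m² (ratio 2).
αS·A_cross = εσ·A_surf·T⁴  ⇒  T⁴ = αS/(ε·2σ).
T⁴ = 0.410·187/(0.18·2·5.67×10⁻⁸) = 3.756×10⁹ K⁴.
T = (3.756×10⁹)^(1/4).

T ≈ 248 K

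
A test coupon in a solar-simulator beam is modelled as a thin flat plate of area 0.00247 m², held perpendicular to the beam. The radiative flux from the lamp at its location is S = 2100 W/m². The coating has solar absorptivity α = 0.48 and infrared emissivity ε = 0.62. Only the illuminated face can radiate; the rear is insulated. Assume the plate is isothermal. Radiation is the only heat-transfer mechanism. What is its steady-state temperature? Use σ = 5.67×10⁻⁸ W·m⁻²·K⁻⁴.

At equilibrium, absorbed power = emitted power.
Absorbing cross-section = A = 0.002470 m²; emitting surface = A = 0.002470 m² (ratio 1).
αS·A_cross = εσ·A_surf·T⁴  ⇒  T⁴ = αS/(ε·1σ).
T⁴ = 0.480·2100/(0.62·1·5.67×10⁻⁸) = 2.867×10¹⁰ K⁴.
T = (2.867×10¹⁰)^(1/4).

T ≈ 412 K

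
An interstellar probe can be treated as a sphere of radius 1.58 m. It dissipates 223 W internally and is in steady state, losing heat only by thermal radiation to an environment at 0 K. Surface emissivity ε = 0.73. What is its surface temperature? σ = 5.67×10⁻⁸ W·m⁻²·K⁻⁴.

Steady state: internal power = radiated power, P = εσA T⁴.
Radiating area A = 4πr² = 31.37 m².
T⁴ = P/(εσA) = 223/(0.73·5.67×10⁻⁸·31.37) = 1.717×10⁸ K⁴.
T = (1.717×10⁸)^(1/4).

T ≈ 114 K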